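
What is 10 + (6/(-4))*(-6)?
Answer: 19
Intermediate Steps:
10 + (6/(-4))*(-6) = 10 + (6*(-1/4))*(-6) = 10 - 3/2*(-6) = 10 + 9 = 19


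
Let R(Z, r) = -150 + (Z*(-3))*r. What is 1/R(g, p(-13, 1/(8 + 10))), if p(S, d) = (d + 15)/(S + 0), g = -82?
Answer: -39/16961 ≈ -0.0022994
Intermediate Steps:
p(S, d) = (15 + d)/S
R(Z, r) = -150 - 3*Z*r (R(Z, r) = -150 + (-3*Z)*r = -150 - 3*Z*r)
1/R(g, p(-13, 1/(8 + 10))) = 1/(-150 - 3*(-82)*(15 + 1/(8 + 10))/(-13)) = 1/(-150 - 3*(-82)*(-(15 + 1/18)/13)) = 1/(-150 - 3*(-82)*(-1/13*271/18)) = 1/(-150 - 3*(-82)*(-271/234)) = 1/(-150 - 11111/39) = 1/(-16961/39) = -39/16961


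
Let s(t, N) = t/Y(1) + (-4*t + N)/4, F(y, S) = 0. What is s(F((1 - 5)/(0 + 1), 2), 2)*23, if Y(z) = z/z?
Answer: 23/2 ≈ 11.500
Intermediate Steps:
Y(z) = 1
s(t, N) = N/4 (s(t, N) = t/1 + (-4*t + N)/4 = t*1 + (N - 4*t)*(1/4) = t + (-t + N/4) = N/4)
s(F((1 - 5)/(0 + 1), 2), 2)*23 = ((1/4)*2)*23 = (1/2)*23 = 23/2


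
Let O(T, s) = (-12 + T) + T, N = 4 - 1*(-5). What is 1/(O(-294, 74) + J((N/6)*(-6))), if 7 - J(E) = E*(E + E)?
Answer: -1/755 ≈ -0.0013245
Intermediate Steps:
N = 9 (N = 4 + 5 = 9)
O(T, s) = -12 + 2*T
J(E) = 7 - 2*E**2 (J(E) = 7 - E*(E + E) = 7 - E*2*E = 7 - 2*E**2)
1/(O(-294, 74) + J((N/6)*(-6))) = 1/((-12 + 2*(-294)) + (7 - 2*((9/6)*(-6))**2)) = 1/((-12 - 588) + (7 - 2*((9*(1/6))*(-6))**2)) = 1/(-600 + (7 - 2*((3/2)*(-6))**2)) = 1/(-600 + (7 - 2*(-9)**2)) = 1/(-600 + (7 - 2*81)) = 1/(-600 + (7 - 162)) = 1/(-600 - 155) = 1/(-755) = -1/755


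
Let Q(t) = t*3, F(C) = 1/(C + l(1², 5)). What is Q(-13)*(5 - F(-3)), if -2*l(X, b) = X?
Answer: -1443/7 ≈ -206.14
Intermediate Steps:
l(X, b) = -X/2
F(C) = 1/(-½ + C) (F(C) = 1/(C - ½*1²) = 1/(C - ½*1) = 1/(C - ½) = 1/(-½ + C))
Q(t) = 3*t
Q(-13)*(5 - F(-3)) = (3*(-13))*(5 - 2/(-1 + 2*(-3))) = -39*(5 - 2/(-1 - 6)) = -39*(5 - 2/(-7)) = -39*(5 - 2*(-1)/7) = -39*(5 - 1*(-2/7)) = -39*(5 + 2/7) = -39*37/7 = -1443/7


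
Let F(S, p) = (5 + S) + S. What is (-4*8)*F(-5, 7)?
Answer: 160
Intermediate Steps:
F(S, p) = 5 + 2*S
(-4*8)*F(-5, 7) = (-4*8)*(5 + 2*(-5)) = -32*(5 - 10) = -32*(-5) = 160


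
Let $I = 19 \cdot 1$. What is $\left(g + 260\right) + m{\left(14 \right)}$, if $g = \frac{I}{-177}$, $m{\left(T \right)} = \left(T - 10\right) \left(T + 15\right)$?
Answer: $\frac{66533}{177} \approx 375.89$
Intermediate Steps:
$I = 19$
$m{\left(T \right)} = \left(-10 + T\right) \left(15 + T\right)$
$g = - \frac{19}{177}$ ($g = \frac{19}{-177} = 19 \left(- \frac{1}{177}\right) = - \frac{19}{177} \approx -0.10734$)
$\left(g + 260\right) + m{\left(14 \right)} = \left(- \frac{19}{177} + 260\right) + \left(-150 + 14^{2} + 5 \cdot 14\right) = \frac{46001}{177} + \left(-150 + 196 + 70\right) = \frac{46001}{177} + 116 = \frac{66533}{177}$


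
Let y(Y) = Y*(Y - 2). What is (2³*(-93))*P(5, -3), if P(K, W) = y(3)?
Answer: -2232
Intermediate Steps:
y(Y) = Y*(-2 + Y)
P(K, W) = 3 (P(K, W) = 3*(-2 + 3) = 3*1 = 3)
(2³*(-93))*P(5, -3) = (2³*(-93))*3 = (8*(-93))*3 = -744*3 = -2232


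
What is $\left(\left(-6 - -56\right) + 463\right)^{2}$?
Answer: $263169$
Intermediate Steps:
$\left(\left(-6 - -56\right) + 463\right)^{2} = \left(\left(-6 + 56\right) + 463\right)^{2} = \left(50 + 463\right)^{2} = 513^{2} = 263169$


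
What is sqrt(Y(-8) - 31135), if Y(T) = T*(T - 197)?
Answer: I*sqrt(29495) ≈ 171.74*I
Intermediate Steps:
Y(T) = T*(-197 + T)
sqrt(Y(-8) - 31135) = sqrt(-8*(-197 - 8) - 31135) = sqrt(-8*(-205) - 31135) = sqrt(1640 - 31135) = sqrt(-29495) = I*sqrt(29495)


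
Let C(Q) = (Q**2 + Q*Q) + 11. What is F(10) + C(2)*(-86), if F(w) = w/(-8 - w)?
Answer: -14711/9 ≈ -1634.6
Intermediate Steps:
C(Q) = 11 + 2*Q**2 (C(Q) = (Q**2 + Q**2) + 11 = 2*Q**2 + 11 = 11 + 2*Q**2)
F(10) + C(2)*(-86) = -1*10/(8 + 10) + (11 + 2*2**2)*(-86) = -1*10/18 + (11 + 2*4)*(-86) = -1*10*1/18 + (11 + 8)*(-86) = -5/9 + 19*(-86) = -5/9 - 1634 = -14711/9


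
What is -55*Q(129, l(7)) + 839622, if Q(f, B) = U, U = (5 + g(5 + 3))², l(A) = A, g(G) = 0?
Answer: 838247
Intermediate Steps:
U = 25 (U = (5 + 0)² = 5² = 25)
Q(f, B) = 25
-55*Q(129, l(7)) + 839622 = -55*25 + 839622 = -1375 + 839622 = 838247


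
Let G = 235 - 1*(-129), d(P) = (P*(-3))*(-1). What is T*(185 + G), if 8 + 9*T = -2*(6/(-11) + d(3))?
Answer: -16714/11 ≈ -1519.5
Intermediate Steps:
d(P) = 3*P (d(P) = -3*P*(-1) = 3*P)
G = 364 (G = 235 + 129 = 364)
T = -274/99 (T = -8/9 + (-2*(6/(-11) + 3*3))/9 = -8/9 + (-2*(6*(-1/11) + 9))/9 = -8/9 + (-2*(-6/11 + 9))/9 = -8/9 + (-2*93/11)/9 = -8/9 + (1/9)*(-186/11) = -8/9 - 62/33 = -274/99 ≈ -2.7677)
T*(185 + G) = -274*(185 + 364)/99 = -274/99*549 = -16714/11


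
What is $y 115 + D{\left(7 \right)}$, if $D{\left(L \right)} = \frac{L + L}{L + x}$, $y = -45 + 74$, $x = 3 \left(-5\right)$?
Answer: $\frac{13333}{4} \approx 3333.3$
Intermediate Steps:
$x = -15$
$y = 29$
$D{\left(L \right)} = \frac{2 L}{-15 + L}$ ($D{\left(L \right)} = \frac{L + L}{L - 15} = \frac{2 L}{-15 + L}$)
$y 115 + D{\left(7 \right)} = 29 \cdot 115 + 2 \cdot 7 \frac{1}{-15 + 7} = 3335 + 2 \cdot 7 \frac{1}{-8} = 3335 + 2 \cdot 7 \left(- \frac{1}{8}\right) = 3335 - \frac{7}{4} = \frac{13333}{4}$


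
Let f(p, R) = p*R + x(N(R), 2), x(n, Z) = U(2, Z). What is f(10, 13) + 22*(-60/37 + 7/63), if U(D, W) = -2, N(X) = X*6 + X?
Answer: 31558/333 ≈ 94.769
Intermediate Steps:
N(X) = 7*X (N(X) = 6*X + X = 7*X)
x(n, Z) = -2
f(p, R) = -2 + R*p (f(p, R) = p*R - 2 = R*p - 2 = -2 + R*p)
f(10, 13) + 22*(-60/37 + 7/63) = (-2 + 13*10) + 22*(-60/37 + 7/63) = (-2 + 130) + 22*(-60*1/37 + 7*(1/63)) = 128 + 22*(-60/37 + ⅑) = 128 + 22*(-503/333) = 128 - 11066/333 = 31558/333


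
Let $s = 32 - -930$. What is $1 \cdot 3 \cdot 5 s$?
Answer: $14430$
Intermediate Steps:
$s = 962$ ($s = 32 + 930 = 962$)
$1 \cdot 3 \cdot 5 s = 1 \cdot 3 \cdot 5 \cdot 962 = 3 \cdot 5 \cdot 962 = 15 \cdot 962 = 14430$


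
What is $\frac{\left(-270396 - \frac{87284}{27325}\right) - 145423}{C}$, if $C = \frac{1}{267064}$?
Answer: $- \frac{3034472359406376}{27325} \approx -1.1105 \cdot 10^{11}$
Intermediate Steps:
$C = \frac{1}{267064} \approx 3.7444 \cdot 10^{-6}$
$\frac{\left(-270396 - \frac{87284}{27325}\right) - 145423}{C} = \left(\left(-270396 - \frac{87284}{27325}\right) - 145423\right) \frac{1}{\frac{1}{267064}} = \left(\left(-270396 - \frac{87284}{27325}\right) - 145423\right) 267064 = \left(- \frac{7388657984}{27325} - 145423\right) 267064 = \left(- \frac{11362341459}{27325}\right) 267064 = - \frac{3034472359406376}{27325}$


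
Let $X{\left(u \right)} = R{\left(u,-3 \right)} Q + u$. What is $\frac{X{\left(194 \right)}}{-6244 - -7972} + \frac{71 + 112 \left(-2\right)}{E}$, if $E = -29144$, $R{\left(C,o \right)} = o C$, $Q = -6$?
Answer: $\frac{6730573}{3147552} \approx 2.1384$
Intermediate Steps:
$R{\left(C,o \right)} = C o$
$X{\left(u \right)} = 19 u$ ($X{\left(u \right)} = u \left(-3\right) \left(-6\right) + u = - 3 u \left(-6\right) + u = 18 u + u = 19 u$)
$\frac{X{\left(194 \right)}}{-6244 - -7972} + \frac{71 + 112 \left(-2\right)}{E} = \frac{19 \cdot 194}{-6244 - -7972} + \frac{71 + 112 \left(-2\right)}{-29144} = \frac{3686}{-6244 + 7972} + \left(71 - 224\right) \left(- \frac{1}{29144}\right) = \frac{3686}{1728} - - \frac{153}{29144} = 3686 \cdot \frac{1}{1728} + \frac{153}{29144} = \frac{1843}{864} + \frac{153}{29144} = \frac{6730573}{3147552}$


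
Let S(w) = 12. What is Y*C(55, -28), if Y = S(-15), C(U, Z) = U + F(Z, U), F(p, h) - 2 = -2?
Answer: 660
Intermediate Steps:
F(p, h) = 0 (F(p, h) = 2 - 2 = 0)
C(U, Z) = U (C(U, Z) = U + 0 = U)
Y = 12
Y*C(55, -28) = 12*55 = 660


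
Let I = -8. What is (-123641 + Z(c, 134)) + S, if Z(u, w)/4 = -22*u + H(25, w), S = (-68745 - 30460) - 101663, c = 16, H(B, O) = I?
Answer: -325949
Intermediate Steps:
H(B, O) = -8
S = -200868 (S = -99205 - 101663 = -200868)
Z(u, w) = -32 - 88*u (Z(u, w) = 4*(-22*u - 8) = 4*(-8 - 22*u) = -32 - 88*u)
(-123641 + Z(c, 134)) + S = (-123641 + (-32 - 88*16)) - 200868 = (-123641 + (-32 - 1408)) - 200868 = (-123641 - 1440) - 200868 = -125081 - 200868 = -325949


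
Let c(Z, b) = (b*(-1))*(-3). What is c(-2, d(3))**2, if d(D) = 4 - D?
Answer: 9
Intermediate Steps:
c(Z, b) = 3*b (c(Z, b) = -b*(-3) = 3*b)
c(-2, d(3))**2 = (3*(4 - 1*3))**2 = (3*(4 - 3))**2 = (3*1)**2 = 3**2 = 9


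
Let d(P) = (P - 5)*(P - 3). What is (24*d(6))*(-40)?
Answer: -2880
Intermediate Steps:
d(P) = (-5 + P)*(-3 + P)
(24*d(6))*(-40) = (24*(15 + 6² - 8*6))*(-40) = (24*(15 + 36 - 48))*(-40) = (24*3)*(-40) = 72*(-40) = -2880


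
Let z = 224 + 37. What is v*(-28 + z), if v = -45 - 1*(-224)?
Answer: 41707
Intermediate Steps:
z = 261
v = 179 (v = -45 + 224 = 179)
v*(-28 + z) = 179*(-28 + 261) = 179*233 = 41707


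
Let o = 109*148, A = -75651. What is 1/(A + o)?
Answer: -1/59519 ≈ -1.6801e-5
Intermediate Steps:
o = 16132
1/(A + o) = 1/(-75651 + 16132) = 1/(-59519) = -1/59519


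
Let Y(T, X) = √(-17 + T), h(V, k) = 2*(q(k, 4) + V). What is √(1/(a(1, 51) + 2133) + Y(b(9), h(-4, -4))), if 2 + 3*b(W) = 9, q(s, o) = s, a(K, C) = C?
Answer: √(546 + 794976*I*√33)/1092 ≈ 1.3839 + 1.3837*I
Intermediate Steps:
b(W) = 7/3 (b(W) = -⅔ + (⅓)*9 = -⅔ + 3 = 7/3)
h(V, k) = 2*V + 2*k (h(V, k) = 2*(k + V) = 2*(V + k) = 2*V + 2*k)
√(1/(a(1, 51) + 2133) + Y(b(9), h(-4, -4))) = √(1/(51 + 2133) + √(-17 + 7/3)) = √(1/2184 + √(-44/3)) = √(1/2184 + 2*I*√33/3)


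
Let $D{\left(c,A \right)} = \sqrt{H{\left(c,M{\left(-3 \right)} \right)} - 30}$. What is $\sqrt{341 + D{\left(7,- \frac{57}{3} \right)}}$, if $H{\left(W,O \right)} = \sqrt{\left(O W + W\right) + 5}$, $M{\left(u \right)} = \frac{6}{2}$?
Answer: $\sqrt{341 + i \sqrt{30 - \sqrt{33}}} \approx 18.467 + 0.1333 i$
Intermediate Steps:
$M{\left(u \right)} = 3$ ($M{\left(u \right)} = 6 \cdot \frac{1}{2} = 3$)
$H{\left(W,O \right)} = \sqrt{5 + W + O W}$ ($H{\left(W,O \right)} = \sqrt{\left(W + O W\right) + 5} = \sqrt{5 + W + O W}$)
$D{\left(c,A \right)} = \sqrt{-30 + \sqrt{5 + 4 c}}$ ($D{\left(c,A \right)} = \sqrt{\sqrt{5 + c + 3 c} - 30} = \sqrt{\sqrt{5 + 4 c} - 30} = \sqrt{-30 + \sqrt{5 + 4 c}}$)
$\sqrt{341 + D{\left(7,- \frac{57}{3} \right)}} = \sqrt{341 + \sqrt{-30 + \sqrt{5 + 4 \cdot 7}}} = \sqrt{341 + \sqrt{-30 + \sqrt{5 + 28}}} = \sqrt{341 + \sqrt{-30 + \sqrt{33}}}$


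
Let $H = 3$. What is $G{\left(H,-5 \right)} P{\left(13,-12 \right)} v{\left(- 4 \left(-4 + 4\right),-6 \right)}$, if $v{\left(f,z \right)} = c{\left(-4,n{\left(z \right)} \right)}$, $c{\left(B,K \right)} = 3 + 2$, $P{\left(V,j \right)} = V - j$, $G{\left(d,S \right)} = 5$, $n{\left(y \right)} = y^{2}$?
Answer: $625$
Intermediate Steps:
$c{\left(B,K \right)} = 5$
$v{\left(f,z \right)} = 5$
$G{\left(H,-5 \right)} P{\left(13,-12 \right)} v{\left(- 4 \left(-4 + 4\right),-6 \right)} = 5 \left(13 - -12\right) 5 = 5 \left(13 + 12\right) 5 = 5 \cdot 25 \cdot 5 = 125 \cdot 5 = 625$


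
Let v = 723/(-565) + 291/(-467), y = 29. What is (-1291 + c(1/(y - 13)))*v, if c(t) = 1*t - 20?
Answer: 263265615/105542 ≈ 2494.4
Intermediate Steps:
v = -502056/263855 (v = 723*(-1/565) + 291*(-1/467) = -723/565 - 291/467 = -502056/263855 ≈ -1.9028)
c(t) = -20 + t (c(t) = t - 20 = -20 + t)
(-1291 + c(1/(y - 13)))*v = (-1291 + (-20 + 1/(29 - 13)))*(-502056/263855) = (-1291 + (-20 + 1/16))*(-502056/263855) = (-1291 - 319/16)*(-502056/263855) = -20975/16*(-502056/263855) = 263265615/105542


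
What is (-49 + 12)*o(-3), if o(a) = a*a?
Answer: -333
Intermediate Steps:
o(a) = a²
(-49 + 12)*o(-3) = (-49 + 12)*(-3)² = -37*9 = -333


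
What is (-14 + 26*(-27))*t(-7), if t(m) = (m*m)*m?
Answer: 245588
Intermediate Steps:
t(m) = m³ (t(m) = m²*m = m³)
(-14 + 26*(-27))*t(-7) = (-14 + 26*(-27))*(-7)³ = (-14 - 702)*(-343) = -716*(-343) = 245588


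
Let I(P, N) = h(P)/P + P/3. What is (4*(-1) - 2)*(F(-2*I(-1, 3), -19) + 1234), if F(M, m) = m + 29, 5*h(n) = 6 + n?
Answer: -7464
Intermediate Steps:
h(n) = 6/5 + n/5 (h(n) = (6 + n)/5 = 6/5 + n/5)
I(P, N) = P/3 + (6/5 + P/5)/P (I(P, N) = (6/5 + P/5)/P + P/3 = P/3 + (6/5 + P/5)/P)
F(M, m) = 29 + m
(4*(-1) - 2)*(F(-2*I(-1, 3), -19) + 1234) = (4*(-1) - 2)*((29 - 19) + 1234) = (-4 - 2)*(10 + 1234) = -6*1244 = -7464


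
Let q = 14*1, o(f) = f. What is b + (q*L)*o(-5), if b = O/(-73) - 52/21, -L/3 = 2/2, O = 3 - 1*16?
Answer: 318407/1533 ≈ 207.70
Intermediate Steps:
O = -13 (O = 3 - 16 = -13)
L = -3 (L = -6/2 = -3*1 = -3)
b = -3523/1533 (b = -13/(-73) - 52/21 = -13*(-1/73) - 52*1/21 = 13/73 - 52/21 = -3523/1533 ≈ -2.2981)
q = 14
b + (q*L)*o(-5) = -3523/1533 + (14*(-3))*(-5) = -3523/1533 - 42*(-5) = -3523/1533 + 210 = 318407/1533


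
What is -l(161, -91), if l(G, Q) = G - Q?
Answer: -252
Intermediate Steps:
-l(161, -91) = -(161 - 1*(-91)) = -(161 + 91) = -1*252 = -252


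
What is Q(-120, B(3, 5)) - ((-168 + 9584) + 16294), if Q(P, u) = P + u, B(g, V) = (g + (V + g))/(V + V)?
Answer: -258289/10 ≈ -25829.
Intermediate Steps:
B(g, V) = (V + 2*g)/(2*V) (B(g, V) = (V + 2*g)/((2*V)) = (V + 2*g)*(1/(2*V)) = (V + 2*g)/(2*V))
Q(-120, B(3, 5)) - ((-168 + 9584) + 16294) = (-120 + (3 + (½)*5)/5) - ((-168 + 9584) + 16294) = (-120 + (3 + 5/2)/5) - (9416 + 16294) = (-120 + (⅕)*(11/2)) - 1*25710 = (-120 + 11/10) - 25710 = -1189/10 - 25710 = -258289/10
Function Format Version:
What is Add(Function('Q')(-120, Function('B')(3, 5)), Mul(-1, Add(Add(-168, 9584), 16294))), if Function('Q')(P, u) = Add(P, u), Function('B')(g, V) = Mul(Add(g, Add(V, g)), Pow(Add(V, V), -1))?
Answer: Rational(-258289, 10) ≈ -25829.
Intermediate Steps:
Function('B')(g, V) = Mul(Rational(1, 2), Pow(V, -1), Add(V, Mul(2, g))) (Function('B')(g, V) = Mul(Add(V, Mul(2, g)), Pow(Mul(2, V), -1)) = Mul(Add(V, Mul(2, g)), Mul(Rational(1, 2), Pow(V, -1))) = Mul(Rational(1, 2), Pow(V, -1), Add(V, Mul(2, g))))
Add(Function('Q')(-120, Function('B')(3, 5)), Mul(-1, Add(Add(-168, 9584), 16294))) = Add(Add(-120, Mul(Pow(5, -1), Add(3, Mul(Rational(1, 2), 5)))), Mul(-1, Add(Add(-168, 9584), 16294))) = Add(Add(-120, Mul(Rational(1, 5), Add(3, Rational(5, 2)))), Mul(-1, Add(9416, 16294))) = Add(Add(-120, Mul(Rational(1, 5), Rational(11, 2))), Mul(-1, 25710)) = Add(Add(-120, Rational(11, 10)), -25710) = Add(Rational(-1189, 10), -25710) = Rational(-258289, 10)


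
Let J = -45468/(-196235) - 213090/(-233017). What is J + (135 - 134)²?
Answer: 98136624101/45726090995 ≈ 2.1462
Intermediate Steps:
J = 52410533106/45726090995 (J = -45468*(-1/196235) - 213090*(-1/233017) = 45468/196235 + 213090/233017 = 52410533106/45726090995 ≈ 1.1462)
J + (135 - 134)² = 52410533106/45726090995 + (135 - 134)² = 52410533106/45726090995 + 1² = 52410533106/45726090995 + 1 = 98136624101/45726090995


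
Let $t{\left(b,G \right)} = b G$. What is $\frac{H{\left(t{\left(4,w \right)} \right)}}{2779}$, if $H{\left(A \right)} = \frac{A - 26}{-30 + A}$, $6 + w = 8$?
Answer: $\frac{9}{30569} \approx 0.00029442$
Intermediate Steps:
$w = 2$ ($w = -6 + 8 = 2$)
$t{\left(b,G \right)} = G b$
$H{\left(A \right)} = \frac{-26 + A}{-30 + A}$
$\frac{H{\left(t{\left(4,w \right)} \right)}}{2779} = \frac{\frac{1}{-30 + 2 \cdot 4} \left(-26 + 2 \cdot 4\right)}{2779} = \frac{-26 + 8}{-30 + 8} \cdot \frac{1}{2779} = \frac{1}{-22} \left(-18\right) \frac{1}{2779} = \left(- \frac{1}{22}\right) \left(-18\right) \frac{1}{2779} = \frac{9}{11} \cdot \frac{1}{2779} = \frac{9}{30569}$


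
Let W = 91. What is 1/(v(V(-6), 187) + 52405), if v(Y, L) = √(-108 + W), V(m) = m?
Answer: 52405/2746284042 - I*√17/2746284042 ≈ 1.9082e-5 - 1.5013e-9*I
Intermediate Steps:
v(Y, L) = I*√17 (v(Y, L) = √(-108 + 91) = √(-17) = I*√17)
1/(v(V(-6), 187) + 52405) = 1/(I*√17 + 52405) = 1/(52405 + I*√17)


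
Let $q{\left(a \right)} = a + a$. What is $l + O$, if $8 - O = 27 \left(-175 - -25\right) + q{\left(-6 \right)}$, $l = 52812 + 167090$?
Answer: $223972$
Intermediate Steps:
$q{\left(a \right)} = 2 a$
$l = 219902$
$O = 4070$ ($O = 8 - \left(27 \left(-175 - -25\right) + 2 \left(-6\right)\right) = 8 - \left(27 \left(-175 + 25\right) - 12\right) = 8 - \left(27 \left(-150\right) - 12\right) = 8 - \left(-4050 - 12\right) = 8 - -4062 = 8 + 4062 = 4070$)
$l + O = 219902 + 4070 = 223972$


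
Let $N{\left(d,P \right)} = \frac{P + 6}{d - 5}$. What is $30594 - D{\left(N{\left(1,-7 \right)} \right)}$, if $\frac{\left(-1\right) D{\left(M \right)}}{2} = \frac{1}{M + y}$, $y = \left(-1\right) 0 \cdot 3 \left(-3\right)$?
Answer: $30602$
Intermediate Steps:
$N{\left(d,P \right)} = \frac{6 + P}{-5 + d}$
$y = 0$ ($y = 0 \cdot 3 \left(-3\right) = 0 \left(-3\right) = 0$)
$D{\left(M \right)} = - \frac{2}{M}$ ($D{\left(M \right)} = - \frac{2}{M + 0} = - \frac{2}{M}$)
$30594 - D{\left(N{\left(1,-7 \right)} \right)} = 30594 - - \frac{2}{\frac{1}{-5 + 1} \left(6 - 7\right)} = 30594 - - \frac{2}{\frac{1}{-4} \left(-1\right)} = 30594 - - \frac{2}{\left(- \frac{1}{4}\right) \left(-1\right)} = 30594 - - 2 \frac{1}{\frac{1}{4}} = 30594 - \left(-2\right) 4 = 30594 - -8 = 30594 + 8 = 30602$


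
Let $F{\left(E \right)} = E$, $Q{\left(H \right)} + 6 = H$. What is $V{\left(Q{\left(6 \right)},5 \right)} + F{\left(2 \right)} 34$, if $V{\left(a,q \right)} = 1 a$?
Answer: $68$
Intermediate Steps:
$Q{\left(H \right)} = -6 + H$
$V{\left(a,q \right)} = a$
$V{\left(Q{\left(6 \right)},5 \right)} + F{\left(2 \right)} 34 = \left(-6 + 6\right) + 2 \cdot 34 = 0 + 68 = 68$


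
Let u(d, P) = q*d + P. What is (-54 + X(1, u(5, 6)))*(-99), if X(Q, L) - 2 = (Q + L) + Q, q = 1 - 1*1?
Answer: 4356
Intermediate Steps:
q = 0 (q = 1 - 1 = 0)
u(d, P) = P (u(d, P) = 0*d + P = 0 + P = P)
X(Q, L) = 2 + L + 2*Q (X(Q, L) = 2 + ((Q + L) + Q) = 2 + ((L + Q) + Q) = 2 + (L + 2*Q) = 2 + L + 2*Q)
(-54 + X(1, u(5, 6)))*(-99) = (-54 + (2 + 6 + 2*1))*(-99) = (-54 + (2 + 6 + 2))*(-99) = (-54 + 10)*(-99) = -44*(-99) = 4356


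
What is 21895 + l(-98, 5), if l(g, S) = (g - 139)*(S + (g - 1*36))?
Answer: 52468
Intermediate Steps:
l(g, S) = (-139 + g)*(-36 + S + g) (l(g, S) = (-139 + g)*(S + (g - 36)) = (-139 + g)*(S + (-36 + g)) = (-139 + g)*(-36 + S + g))
21895 + l(-98, 5) = 21895 + (5004 + (-98)**2 - 175*(-98) - 139*5 + 5*(-98)) = 21895 + (5004 + 9604 + 17150 - 695 - 490) = 21895 + 30573 = 52468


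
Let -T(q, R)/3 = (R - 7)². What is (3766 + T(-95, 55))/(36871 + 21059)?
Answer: -1573/28965 ≈ -0.054307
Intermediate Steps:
T(q, R) = -3*(-7 + R)² (T(q, R) = -3*(R - 7)² = -3*(-7 + R)²)
(3766 + T(-95, 55))/(36871 + 21059) = (3766 - 3*(-7 + 55)²)/(36871 + 21059) = (3766 - 3*48²)/57930 = (3766 - 3*2304)*(1/57930) = (3766 - 6912)*(1/57930) = -3146*1/57930 = -1573/28965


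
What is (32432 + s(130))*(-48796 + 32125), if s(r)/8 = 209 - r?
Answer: -551209944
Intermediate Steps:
s(r) = 1672 - 8*r (s(r) = 8*(209 - r) = 1672 - 8*r)
(32432 + s(130))*(-48796 + 32125) = (32432 + (1672 - 8*130))*(-48796 + 32125) = (32432 + (1672 - 1040))*(-16671) = (32432 + 632)*(-16671) = 33064*(-16671) = -551209944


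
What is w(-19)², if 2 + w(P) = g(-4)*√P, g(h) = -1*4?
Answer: -300 + 16*I*√19 ≈ -300.0 + 69.742*I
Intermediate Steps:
g(h) = -4
w(P) = -2 - 4*√P
w(-19)² = (-2 - 4*I*√19)²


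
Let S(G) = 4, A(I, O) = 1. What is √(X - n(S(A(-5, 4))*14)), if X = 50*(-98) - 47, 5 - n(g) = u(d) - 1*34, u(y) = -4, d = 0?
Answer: I*√4990 ≈ 70.64*I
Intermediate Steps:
n(g) = 43 (n(g) = 5 - (-4 - 1*34) = 5 - (-4 - 34) = 5 - 1*(-38) = 5 + 38 = 43)
X = -4947 (X = -4900 - 47 = -4947)
√(X - n(S(A(-5, 4))*14)) = √(-4947 - 1*43) = √(-4947 - 43) = √(-4990) = I*√4990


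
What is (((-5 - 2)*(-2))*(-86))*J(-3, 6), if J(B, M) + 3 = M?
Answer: -3612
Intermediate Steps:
J(B, M) = -3 + M
(((-5 - 2)*(-2))*(-86))*J(-3, 6) = (((-5 - 2)*(-2))*(-86))*(-3 + 6) = (-7*(-2)*(-86))*3 = (14*(-86))*3 = -1204*3 = -3612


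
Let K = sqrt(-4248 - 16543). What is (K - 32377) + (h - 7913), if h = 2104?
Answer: -38186 + I*sqrt(20791) ≈ -38186.0 + 144.19*I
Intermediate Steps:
K = I*sqrt(20791) (K = sqrt(-20791) = I*sqrt(20791) ≈ 144.19*I)
(K - 32377) + (h - 7913) = (I*sqrt(20791) - 32377) + (2104 - 7913) = (-32377 + I*sqrt(20791)) - 5809 = -38186 + I*sqrt(20791)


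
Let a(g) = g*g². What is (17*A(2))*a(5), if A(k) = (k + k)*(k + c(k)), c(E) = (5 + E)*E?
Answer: 136000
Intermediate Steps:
c(E) = E*(5 + E)
a(g) = g³
A(k) = 2*k*(k + k*(5 + k)) (A(k) = (k + k)*(k + k*(5 + k)) = (2*k)*(k + k*(5 + k)) = 2*k*(k + k*(5 + k)))
(17*A(2))*a(5) = (17*(2*2²*(6 + 2)))*5³ = (17*(2*4*8))*125 = (17*64)*125 = 1088*125 = 136000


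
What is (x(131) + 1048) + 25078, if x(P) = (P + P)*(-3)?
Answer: 25340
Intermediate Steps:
x(P) = -6*P (x(P) = (2*P)*(-3) = -6*P)
(x(131) + 1048) + 25078 = (-6*131 + 1048) + 25078 = (-786 + 1048) + 25078 = 262 + 25078 = 25340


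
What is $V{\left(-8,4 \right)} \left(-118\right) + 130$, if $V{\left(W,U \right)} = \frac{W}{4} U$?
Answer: $1074$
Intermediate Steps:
$V{\left(W,U \right)} = \frac{U W}{4}$ ($V{\left(W,U \right)} = W \frac{1}{4} U = \frac{W}{4} U = \frac{U W}{4}$)
$V{\left(-8,4 \right)} \left(-118\right) + 130 = \frac{1}{4} \cdot 4 \left(-8\right) \left(-118\right) + 130 = \left(-8\right) \left(-118\right) + 130 = 944 + 130 = 1074$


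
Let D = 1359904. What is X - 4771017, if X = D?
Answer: -3411113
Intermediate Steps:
X = 1359904
X - 4771017 = 1359904 - 4771017 = -3411113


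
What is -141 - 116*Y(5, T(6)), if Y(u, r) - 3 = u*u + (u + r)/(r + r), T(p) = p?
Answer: -10486/3 ≈ -3495.3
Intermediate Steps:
Y(u, r) = 3 + u**2 + (r + u)/(2*r) (Y(u, r) = 3 + (u*u + (u + r)/(r + r)) = 3 + (u**2 + (r + u)/((2*r))) = 3 + (u**2 + (r + u)*(1/(2*r))) = 3 + (u**2 + (r + u)/(2*r)) = 3 + u**2 + (r + u)/(2*r))
-141 - 116*Y(5, T(6)) = -141 - 116*(7/2 + 5**2 + (1/2)*5/6) = -141 - 116*(7/2 + 25 + (1/2)*5*(1/6)) = -141 - 116*(7/2 + 25 + 5/12) = -141 - 116*347/12 = -141 - 10063/3 = -10486/3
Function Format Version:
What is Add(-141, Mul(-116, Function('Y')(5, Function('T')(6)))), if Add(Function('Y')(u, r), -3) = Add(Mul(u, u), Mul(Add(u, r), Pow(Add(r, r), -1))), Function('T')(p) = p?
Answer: Rational(-10486, 3) ≈ -3495.3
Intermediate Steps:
Function('Y')(u, r) = Add(3, Pow(u, 2), Mul(Rational(1, 2), Pow(r, -1), Add(r, u))) (Function('Y')(u, r) = Add(3, Add(Mul(u, u), Mul(Add(u, r), Pow(Add(r, r), -1)))) = Add(3, Add(Pow(u, 2), Mul(Add(r, u), Pow(Mul(2, r), -1)))) = Add(3, Add(Pow(u, 2), Mul(Add(r, u), Mul(Rational(1, 2), Pow(r, -1))))) = Add(3, Add(Pow(u, 2), Mul(Rational(1, 2), Pow(r, -1), Add(r, u)))) = Add(3, Pow(u, 2), Mul(Rational(1, 2), Pow(r, -1), Add(r, u))))
Add(-141, Mul(-116, Function('Y')(5, Function('T')(6)))) = Add(-141, Mul(-116, Add(Rational(7, 2), Pow(5, 2), Mul(Rational(1, 2), 5, Pow(6, -1))))) = Add(-141, Mul(-116, Add(Rational(7, 2), 25, Mul(Rational(1, 2), 5, Rational(1, 6))))) = Add(-141, Mul(-116, Add(Rational(7, 2), 25, Rational(5, 12)))) = Add(-141, Mul(-116, Rational(347, 12))) = Add(-141, Rational(-10063, 3)) = Rational(-10486, 3)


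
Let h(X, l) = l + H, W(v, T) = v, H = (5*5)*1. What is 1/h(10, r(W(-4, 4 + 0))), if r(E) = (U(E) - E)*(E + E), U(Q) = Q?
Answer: 1/25 ≈ 0.040000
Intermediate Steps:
H = 25 (H = 25*1 = 25)
r(E) = 0 (r(E) = (E - E)*(E + E) = 0*(2*E) = 0)
h(X, l) = 25 + l (h(X, l) = l + 25 = 25 + l)
1/h(10, r(W(-4, 4 + 0))) = 1/(25 + 0) = 1/25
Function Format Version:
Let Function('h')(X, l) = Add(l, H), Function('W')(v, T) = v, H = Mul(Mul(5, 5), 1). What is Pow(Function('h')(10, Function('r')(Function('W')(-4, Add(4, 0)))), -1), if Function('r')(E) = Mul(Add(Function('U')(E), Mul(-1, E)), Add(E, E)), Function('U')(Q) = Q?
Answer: Rational(1, 25) ≈ 0.040000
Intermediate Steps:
H = 25 (H = Mul(25, 1) = 25)
Function('r')(E) = 0 (Function('r')(E) = Mul(Add(E, Mul(-1, E)), Add(E, E)) = Mul(0, Mul(2, E)) = 0)
Function('h')(X, l) = Add(25, l) (Function('h')(X, l) = Add(l, 25) = Add(25, l))
Pow(Function('h')(10, Function('r')(Function('W')(-4, Add(4, 0)))), -1) = Pow(Add(25, 0), -1) = Pow(25, -1) = Rational(1, 25)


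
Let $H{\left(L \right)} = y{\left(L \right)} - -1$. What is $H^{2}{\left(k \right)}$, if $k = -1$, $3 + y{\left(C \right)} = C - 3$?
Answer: $36$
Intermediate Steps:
$y{\left(C \right)} = -6 + C$ ($y{\left(C \right)} = -3 + \left(C - 3\right) = -3 + \left(-3 + C\right) = -6 + C$)
$H{\left(L \right)} = -5 + L$ ($H{\left(L \right)} = \left(-6 + L\right) - -1 = \left(-6 + L\right) + 1 = -5 + L$)
$H^{2}{\left(k \right)} = \left(-5 - 1\right)^{2} = \left(-6\right)^{2} = 36$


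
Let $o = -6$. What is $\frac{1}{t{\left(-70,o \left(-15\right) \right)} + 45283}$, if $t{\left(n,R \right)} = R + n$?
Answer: $\frac{1}{45303} \approx 2.2074 \cdot 10^{-5}$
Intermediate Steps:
$\frac{1}{t{\left(-70,o \left(-15\right) \right)} + 45283} = \frac{1}{\left(\left(-6\right) \left(-15\right) - 70\right) + 45283} = \frac{1}{\left(90 - 70\right) + 45283} = \frac{1}{20 + 45283} = \frac{1}{45303}$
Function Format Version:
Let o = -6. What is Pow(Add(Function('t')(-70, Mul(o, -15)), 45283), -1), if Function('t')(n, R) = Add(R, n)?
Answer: Rational(1, 45303) ≈ 2.2074e-5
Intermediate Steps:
Pow(Add(Function('t')(-70, Mul(o, -15)), 45283), -1) = Pow(Add(Add(Mul(-6, -15), -70), 45283), -1) = Pow(Add(Add(90, -70), 45283), -1) = Pow(Add(20, 45283), -1) = Pow(45303, -1) = Rational(1, 45303)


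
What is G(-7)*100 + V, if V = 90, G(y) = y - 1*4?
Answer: -1010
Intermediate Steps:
G(y) = -4 + y (G(y) = y - 4 = -4 + y)
G(-7)*100 + V = (-4 - 7)*100 + 90 = -11*100 + 90 = -1100 + 90 = -1010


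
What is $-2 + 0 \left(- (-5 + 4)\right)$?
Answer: $-2$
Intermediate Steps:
$-2 + 0 \left(- (-5 + 4)\right) = -2 + 0 \left(\left(-1\right) \left(-1\right)\right) = -2 + 0 \cdot 1 = -2 + 0 = -2$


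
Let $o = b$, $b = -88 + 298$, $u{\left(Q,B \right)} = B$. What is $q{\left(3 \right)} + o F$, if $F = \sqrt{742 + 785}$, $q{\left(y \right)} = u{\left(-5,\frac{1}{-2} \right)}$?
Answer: $- \frac{1}{2} + 210 \sqrt{1527} \approx 8205.6$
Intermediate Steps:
$q{\left(y \right)} = - \frac{1}{2}$ ($q{\left(y \right)} = \frac{1}{-2} = - \frac{1}{2}$)
$F = \sqrt{1527} \approx 39.077$
$b = 210$
$o = 210$
$q{\left(3 \right)} + o F = - \frac{1}{2} + 210 \sqrt{1527}$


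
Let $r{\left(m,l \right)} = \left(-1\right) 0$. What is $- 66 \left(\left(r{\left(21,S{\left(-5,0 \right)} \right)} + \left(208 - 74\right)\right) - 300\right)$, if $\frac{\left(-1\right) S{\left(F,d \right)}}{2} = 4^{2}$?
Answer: $10956$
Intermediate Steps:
$S{\left(F,d \right)} = -32$ ($S{\left(F,d \right)} = - 2 \cdot 4^{2} = \left(-2\right) 16 = -32$)
$r{\left(m,l \right)} = 0$
$- 66 \left(\left(r{\left(21,S{\left(-5,0 \right)} \right)} + \left(208 - 74\right)\right) - 300\right) = - 66 \left(\left(0 + \left(208 - 74\right)\right) - 300\right) = - 66 \left(\left(0 + 134\right) - 300\right) = - 66 \left(134 - 300\right) = \left(-66\right) \left(-166\right) = 10956$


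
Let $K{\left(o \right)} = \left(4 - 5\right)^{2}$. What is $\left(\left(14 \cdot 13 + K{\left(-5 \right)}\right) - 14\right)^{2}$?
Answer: $28561$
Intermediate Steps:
$K{\left(o \right)} = 1$ ($K{\left(o \right)} = \left(-1\right)^{2} = 1$)
$\left(\left(14 \cdot 13 + K{\left(-5 \right)}\right) - 14\right)^{2} = \left(\left(14 \cdot 13 + 1\right) - 14\right)^{2} = \left(\left(182 + 1\right) - 14\right)^{2} = \left(183 - 14\right)^{2} = 169^{2} = 28561$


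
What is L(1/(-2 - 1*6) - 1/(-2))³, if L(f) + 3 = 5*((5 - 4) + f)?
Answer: 29791/512 ≈ 58.186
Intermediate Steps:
L(f) = 2 + 5*f (L(f) = -3 + 5*((5 - 4) + f) = -3 + 5*(1 + f) = -3 + (5 + 5*f) = 2 + 5*f)
L(1/(-2 - 1*6) - 1/(-2))³ = (2 + 5*(1/(-2 - 1*6) - 1/(-2)))³ = (2 + 5*(1/(-2 - 6) - 1*(-½)))³ = (2 + 5*(1/(-8) + ½))³ = (2 + 5*(1*(-⅛) + ½))³ = (2 + 5*(-⅛ + ½))³ = (2 + 5*(3/8))³ = (2 + 15/8)³ = (31/8)³ = 29791/512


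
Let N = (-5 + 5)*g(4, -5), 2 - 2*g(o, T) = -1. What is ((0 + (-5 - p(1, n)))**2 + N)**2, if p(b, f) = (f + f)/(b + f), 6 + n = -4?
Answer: 17850625/6561 ≈ 2720.7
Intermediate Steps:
g(o, T) = 3/2 (g(o, T) = 1 - 1/2*(-1) = 1 + 1/2 = 3/2)
n = -10 (n = -6 - 4 = -10)
p(b, f) = 2*f/(b + f) (p(b, f) = (2*f)/(b + f) = 2*f/(b + f))
N = 0 (N = (-5 + 5)*(3/2) = 0*(3/2) = 0)
((0 + (-5 - p(1, n)))**2 + N)**2 = ((0 + (-5 - 2*(-10)/(1 - 10)))**2 + 0)**2 = ((0 + (-5 - 2*(-10)/(-9)))**2 + 0)**2 = ((0 + (-5 - 2*(-10)*(-1)/9))**2 + 0)**2 = ((0 + (-5 - 1*20/9))**2 + 0)**2 = ((0 + (-5 - 20/9))**2 + 0)**2 = ((0 - 65/9)**2 + 0)**2 = ((-65/9)**2 + 0)**2 = (4225/81 + 0)**2 = (4225/81)**2 = 17850625/6561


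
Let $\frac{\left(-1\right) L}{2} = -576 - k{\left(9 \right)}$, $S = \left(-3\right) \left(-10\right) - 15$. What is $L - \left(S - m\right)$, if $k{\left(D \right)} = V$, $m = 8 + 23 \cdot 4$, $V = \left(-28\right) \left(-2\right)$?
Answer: $1349$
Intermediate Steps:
$V = 56$
$S = 15$ ($S = 30 - 15 = 15$)
$m = 100$ ($m = 8 + 92 = 100$)
$k{\left(D \right)} = 56$
$L = 1264$ ($L = - 2 \left(-576 - 56\right) = \left(-2\right) \left(-632\right) = 1264$)
$L - \left(S - m\right) = 1264 + \left(100 - 15\right) = 1264 + 85 = 1349$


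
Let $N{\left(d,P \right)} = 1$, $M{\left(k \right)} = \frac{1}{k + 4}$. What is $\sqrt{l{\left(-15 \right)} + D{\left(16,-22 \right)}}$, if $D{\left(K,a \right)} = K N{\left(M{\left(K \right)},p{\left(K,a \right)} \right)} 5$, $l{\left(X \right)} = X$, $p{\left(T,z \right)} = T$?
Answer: $\sqrt{65} \approx 8.0623$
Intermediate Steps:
$M{\left(k \right)} = \frac{1}{4 + k}$
$D{\left(K,a \right)} = 5 K$ ($D{\left(K,a \right)} = K 1 \cdot 5 = K 5 = 5 K$)
$\sqrt{l{\left(-15 \right)} + D{\left(16,-22 \right)}} = \sqrt{-15 + 5 \cdot 16} = \sqrt{-15 + 80} = \sqrt{65}$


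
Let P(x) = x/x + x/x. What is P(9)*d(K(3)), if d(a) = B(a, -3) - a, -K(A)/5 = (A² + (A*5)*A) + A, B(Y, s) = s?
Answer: 564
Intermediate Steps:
P(x) = 2 (P(x) = 1 + 1 = 2)
K(A) = -30*A² - 5*A (K(A) = -5*((A² + (A*5)*A) + A) = -5*((A² + (5*A)*A) + A) = -5*((A² + 5*A²) + A) = -5*(6*A² + A) = -5*(A + 6*A²) = -30*A² - 5*A)
d(a) = -3 - a
P(9)*d(K(3)) = 2*(-3 - (-5)*3*(1 + 6*3)) = 2*(-3 - (-5)*3*(1 + 18)) = 2*(-3 - (-5)*3*19) = 2*(-3 - 1*(-285)) = 2*(-3 + 285) = 2*282 = 564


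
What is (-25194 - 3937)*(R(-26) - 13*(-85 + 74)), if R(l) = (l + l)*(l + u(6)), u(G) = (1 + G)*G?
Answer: 20071259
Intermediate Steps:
u(G) = G*(1 + G)
R(l) = 2*l*(42 + l) (R(l) = (l + l)*(l + 6*(1 + 6)) = (2*l)*(l + 6*7) = (2*l)*(l + 42) = (2*l)*(42 + l) = 2*l*(42 + l))
(-25194 - 3937)*(R(-26) - 13*(-85 + 74)) = (-25194 - 3937)*(2*(-26)*(42 - 26) - 13*(-85 + 74)) = -29131*(2*(-26)*16 - 13*(-11)) = -29131*(-832 + 143) = -29131*(-689) = 20071259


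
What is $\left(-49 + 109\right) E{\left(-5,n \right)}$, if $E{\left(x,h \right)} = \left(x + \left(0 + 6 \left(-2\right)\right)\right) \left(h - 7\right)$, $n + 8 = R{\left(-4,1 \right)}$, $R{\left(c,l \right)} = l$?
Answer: $14280$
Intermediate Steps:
$n = -7$ ($n = -8 + 1 = -7$)
$E{\left(x,h \right)} = \left(-12 + x\right) \left(-7 + h\right)$ ($E{\left(x,h \right)} = \left(x + \left(0 - 12\right)\right) \left(-7 + h\right) = \left(x - 12\right) \left(-7 + h\right) = \left(-12 + x\right) \left(-7 + h\right)$)
$\left(-49 + 109\right) E{\left(-5,n \right)} = \left(-49 + 109\right) \left(84 - -84 - -35 - -35\right) = 60 \left(84 + 84 + 35 + 35\right) = 60 \cdot 238 = 14280$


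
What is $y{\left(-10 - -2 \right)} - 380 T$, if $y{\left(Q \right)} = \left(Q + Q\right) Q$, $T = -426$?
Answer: $162008$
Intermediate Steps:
$y{\left(Q \right)} = 2 Q^{2}$ ($y{\left(Q \right)} = 2 Q Q = 2 Q^{2}$)
$y{\left(-10 - -2 \right)} - 380 T = 2 \left(-10 - -2\right)^{2} - -161880 = 2 \left(-10 + 2\right)^{2} + 161880 = 2 \left(-8\right)^{2} + 161880 = 2 \cdot 64 + 161880 = 128 + 161880 = 162008$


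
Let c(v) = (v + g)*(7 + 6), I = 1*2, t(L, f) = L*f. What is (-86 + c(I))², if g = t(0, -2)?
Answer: 3600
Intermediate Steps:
g = 0 (g = 0*(-2) = 0)
I = 2
c(v) = 13*v (c(v) = (v + 0)*(7 + 6) = v*13 = 13*v)
(-86 + c(I))² = (-86 + 13*2)² = (-86 + 26)² = (-60)² = 3600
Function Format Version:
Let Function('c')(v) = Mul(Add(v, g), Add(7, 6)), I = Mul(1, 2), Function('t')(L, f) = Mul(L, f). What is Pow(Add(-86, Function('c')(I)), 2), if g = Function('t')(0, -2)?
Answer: 3600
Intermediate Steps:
g = 0 (g = Mul(0, -2) = 0)
I = 2
Function('c')(v) = Mul(13, v) (Function('c')(v) = Mul(Add(v, 0), Add(7, 6)) = Mul(v, 13) = Mul(13, v))
Pow(Add(-86, Function('c')(I)), 2) = Pow(Add(-86, Mul(13, 2)), 2) = Pow(Add(-86, 26), 2) = Pow(-60, 2) = 3600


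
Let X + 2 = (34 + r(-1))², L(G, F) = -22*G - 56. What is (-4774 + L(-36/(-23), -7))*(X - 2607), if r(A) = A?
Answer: 170060640/23 ≈ 7.3939e+6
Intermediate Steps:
L(G, F) = -56 - 22*G
X = 1087 (X = -2 + (34 - 1)² = -2 + 33² = -2 + 1089 = 1087)
(-4774 + L(-36/(-23), -7))*(X - 2607) = (-4774 + (-56 - (-792)/(-23)))*(1087 - 2607) = (-4774 + (-56 - (-792)*(-1)/23))*(-1520) = (-4774 + (-56 - 22*36/23))*(-1520) = (-4774 + (-56 - 792/23))*(-1520) = (-4774 - 2080/23)*(-1520) = -111882/23*(-1520) = 170060640/23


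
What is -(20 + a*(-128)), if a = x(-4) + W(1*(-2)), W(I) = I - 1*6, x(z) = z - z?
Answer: -1044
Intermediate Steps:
x(z) = 0
W(I) = -6 + I (W(I) = I - 6 = -6 + I)
a = -8 (a = 0 + (-6 + 1*(-2)) = 0 + (-6 - 2) = 0 - 8 = -8)
-(20 + a*(-128)) = -(20 - 8*(-128)) = -(20 + 1024) = -1*1044 = -1044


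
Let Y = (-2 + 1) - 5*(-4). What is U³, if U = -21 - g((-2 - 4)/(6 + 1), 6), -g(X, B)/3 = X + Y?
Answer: 12812904/343 ≈ 37355.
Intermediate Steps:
Y = 19 (Y = -1 + 20 = 19)
g(X, B) = -57 - 3*X (g(X, B) = -3*(X + 19) = -3*(19 + X) = -57 - 3*X)
U = 234/7 (U = -21 - (-57 - 3*(-2 - 4)/(6 + 1)) = -21 - (-57 - (-18)/7) = -21 - (-57 - 3*(-6/7)) = -21 - (-57 + 18/7) = -21 - 1*(-381/7) = -21 + 381/7 = 234/7 ≈ 33.429)
U³ = (234/7)³ = 12812904/343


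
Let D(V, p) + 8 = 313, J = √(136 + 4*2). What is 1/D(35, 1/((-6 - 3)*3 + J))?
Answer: 1/305 ≈ 0.0032787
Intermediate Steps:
J = 12 (J = √(136 + 8) = √144 = 12)
D(V, p) = 305 (D(V, p) = -8 + 313 = 305)
1/D(35, 1/((-6 - 3)*3 + J)) = 1/305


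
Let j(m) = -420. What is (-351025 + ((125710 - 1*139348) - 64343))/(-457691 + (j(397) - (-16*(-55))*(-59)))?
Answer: 143002/135397 ≈ 1.0562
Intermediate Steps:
(-351025 + ((125710 - 1*139348) - 64343))/(-457691 + (j(397) - (-16*(-55))*(-59))) = (-351025 + ((125710 - 1*139348) - 64343))/(-457691 + (-420 - (-16*(-55))*(-59))) = (-351025 + ((125710 - 139348) - 64343))/(-457691 + (-420 - 880*(-59))) = (-351025 + (-13638 - 64343))/(-457691 + (-420 - 1*(-51920))) = (-351025 - 77981)/(-457691 + (-420 + 51920)) = -429006/(-457691 + 51500) = -429006/(-406191) = -429006*(-1/406191) = 143002/135397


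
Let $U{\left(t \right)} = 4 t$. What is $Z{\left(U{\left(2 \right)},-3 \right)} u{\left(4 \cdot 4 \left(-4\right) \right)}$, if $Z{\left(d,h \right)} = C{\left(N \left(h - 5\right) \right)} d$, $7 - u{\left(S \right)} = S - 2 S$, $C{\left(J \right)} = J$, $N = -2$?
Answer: $-7296$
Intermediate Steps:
$u{\left(S \right)} = 7 + S$ ($u{\left(S \right)} = 7 - \left(S - 2 S\right) = 7 - - S = 7 + S$)
$Z{\left(d,h \right)} = d \left(10 - 2 h\right)$ ($Z{\left(d,h \right)} = - 2 \left(h - 5\right) d = - 2 \left(-5 + h\right) d = \left(10 - 2 h\right) d = d \left(10 - 2 h\right)$)
$Z{\left(U{\left(2 \right)},-3 \right)} u{\left(4 \cdot 4 \left(-4\right) \right)} = 2 \cdot 4 \cdot 2 \left(5 - -3\right) \left(7 + 4 \cdot 4 \left(-4\right)\right) = 2 \cdot 8 \left(5 + 3\right) \left(7 + 16 \left(-4\right)\right) = 2 \cdot 8 \cdot 8 \left(7 - 64\right) = 128 \left(-57\right) = -7296$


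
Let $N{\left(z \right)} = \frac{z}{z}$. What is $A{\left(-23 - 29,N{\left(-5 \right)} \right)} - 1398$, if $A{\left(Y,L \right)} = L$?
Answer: $-1397$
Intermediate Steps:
$N{\left(z \right)} = 1$
$A{\left(-23 - 29,N{\left(-5 \right)} \right)} - 1398 = 1 - 1398 = -1397$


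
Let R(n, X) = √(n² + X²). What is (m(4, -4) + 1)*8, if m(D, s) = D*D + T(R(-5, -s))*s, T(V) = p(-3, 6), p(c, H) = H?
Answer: -56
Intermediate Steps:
R(n, X) = √(X² + n²)
T(V) = 6
m(D, s) = D² + 6*s (m(D, s) = D*D + 6*s = D² + 6*s)
(m(4, -4) + 1)*8 = ((4² + 6*(-4)) + 1)*8 = ((16 - 24) + 1)*8 = (-8 + 1)*8 = -7*8 = -56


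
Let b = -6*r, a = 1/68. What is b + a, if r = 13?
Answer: -5303/68 ≈ -77.985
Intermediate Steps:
a = 1/68 ≈ 0.014706
b = -78 (b = -6*13 = -78)
b + a = -78 + 1/68 = -5303/68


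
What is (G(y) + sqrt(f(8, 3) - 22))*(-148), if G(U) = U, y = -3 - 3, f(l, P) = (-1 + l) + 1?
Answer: 888 - 148*I*sqrt(14) ≈ 888.0 - 553.77*I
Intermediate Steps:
f(l, P) = l
y = -6
(G(y) + sqrt(f(8, 3) - 22))*(-148) = (-6 + sqrt(8 - 22))*(-148) = (-6 + sqrt(-14))*(-148) = (-6 + I*sqrt(14))*(-148) = 888 - 148*I*sqrt(14)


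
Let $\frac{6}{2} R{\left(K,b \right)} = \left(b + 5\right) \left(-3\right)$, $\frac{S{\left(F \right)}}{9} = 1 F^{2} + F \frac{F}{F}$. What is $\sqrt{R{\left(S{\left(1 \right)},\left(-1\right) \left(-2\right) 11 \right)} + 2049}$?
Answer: $\sqrt{2022} \approx 44.967$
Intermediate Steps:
$S{\left(F \right)} = 9 F + 9 F^{2}$ ($S{\left(F \right)} = 9 \left(1 F^{2} + F \frac{F}{F}\right) = 9 \left(F^{2} + F 1\right) = 9 \left(F^{2} + F\right) = 9 \left(F + F^{2}\right) = 9 F + 9 F^{2}$)
$R{\left(K,b \right)} = -5 - b$ ($R{\left(K,b \right)} = \frac{\left(b + 5\right) \left(-3\right)}{3} = \frac{\left(5 + b\right) \left(-3\right)}{3} = \frac{-15 - 3 b}{3} = -5 - b$)
$\sqrt{R{\left(S{\left(1 \right)},\left(-1\right) \left(-2\right) 11 \right)} + 2049} = \sqrt{\left(-5 - \left(-1\right) \left(-2\right) 11\right) + 2049} = \sqrt{\left(-5 - 2 \cdot 11\right) + 2049} = \sqrt{\left(-5 - 22\right) + 2049} = \sqrt{-27 + 2049} = \sqrt{2022}$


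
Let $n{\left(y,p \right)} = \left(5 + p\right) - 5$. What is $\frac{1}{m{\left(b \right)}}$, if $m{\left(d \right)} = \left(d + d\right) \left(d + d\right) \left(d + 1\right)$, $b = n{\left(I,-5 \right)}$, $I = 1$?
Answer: $- \frac{1}{400} \approx -0.0025$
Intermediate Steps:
$n{\left(y,p \right)} = p$
$b = -5$
$m{\left(d \right)} = 4 d^{2} \left(1 + d\right)$ ($m{\left(d \right)} = 2 d 2 d \left(1 + d\right) = 4 d^{2} \left(1 + d\right)$)
$\frac{1}{m{\left(b \right)}} = \frac{1}{4 \left(-5\right)^{2} \left(1 - 5\right)} = \frac{1}{4 \cdot 25 \left(-4\right)} = \frac{1}{-400} = - \frac{1}{400}$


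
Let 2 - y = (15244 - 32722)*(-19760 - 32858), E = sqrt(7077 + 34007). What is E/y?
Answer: -sqrt(10271)/459828701 ≈ -2.2040e-7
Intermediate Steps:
E = 2*sqrt(10271) (E = sqrt(41084) = 2*sqrt(10271) ≈ 202.69)
y = -919657402 (y = 2 - (15244 - 32722)*(-19760 - 32858) = 2 - (-17478)*(-52618) = 2 - 1*919657404 = 2 - 919657404 = -919657402)
E/y = (2*sqrt(10271))/(-919657402) = (2*sqrt(10271))*(-1/919657402) = -sqrt(10271)/459828701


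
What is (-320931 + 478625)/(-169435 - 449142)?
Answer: -157694/618577 ≈ -0.25493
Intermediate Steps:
(-320931 + 478625)/(-169435 - 449142) = 157694/(-618577) = 157694*(-1/618577) = -157694/618577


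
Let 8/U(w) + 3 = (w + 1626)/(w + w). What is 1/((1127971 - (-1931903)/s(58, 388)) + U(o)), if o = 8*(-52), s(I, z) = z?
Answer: 718964/814549067039 ≈ 8.8265e-7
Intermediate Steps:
o = -416
U(w) = 8/(-3 + (1626 + w)/(2*w)) (U(w) = 8/(-3 + (w + 1626)/(w + w)) = 8/(-3 + (1626 + w)/((2*w))) = 8/(-3 + (1626 + w)*(1/(2*w))) = 8/(-3 + (1626 + w)/(2*w)))
1/((1127971 - (-1931903)/s(58, 388)) + U(o)) = 1/((1127971 - (-1931903)/388) - 16*(-416)/(-1626 + 5*(-416))) = 1/((1127971 - (-1931903)/388) - 16*(-416)/(-1626 - 2080)) = 1/((1127971 - 1*(-1931903/388)) - 16*(-416)/(-3706)) = 1/((1127971 + 1931903/388) - 16*(-416)*(-1/3706)) = 1/(439584651/388 - 3328/1853) = 1/(814549067039/718964) = 718964/814549067039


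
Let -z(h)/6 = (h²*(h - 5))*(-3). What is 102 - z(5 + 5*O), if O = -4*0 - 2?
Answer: 4602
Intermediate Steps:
O = -2 (O = 0 - 2 = -2)
z(h) = 18*h²*(-5 + h) (z(h) = -6*h²*(h - 5)*(-3) = -6*h²*(-5 + h)*(-3) = -(-18)*h²*(-5 + h) = 18*h²*(-5 + h))
102 - z(5 + 5*O) = 102 - 18*(5 + 5*(-2))²*(-5 + (5 + 5*(-2))) = 102 - 18*(5 - 10)²*(-5 + (5 - 10)) = 102 - 18*(-5)²*(-5 - 5) = 102 - 18*25*(-10) = 102 - 1*(-4500) = 102 + 4500 = 4602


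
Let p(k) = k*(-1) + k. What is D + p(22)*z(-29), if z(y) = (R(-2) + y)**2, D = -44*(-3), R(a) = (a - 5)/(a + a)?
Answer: 132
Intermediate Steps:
R(a) = (-5 + a)/(2*a) (R(a) = (-5 + a)/((2*a)) = (-5 + a)*(1/(2*a)) = (-5 + a)/(2*a))
D = 132
p(k) = 0 (p(k) = -k + k = 0)
z(y) = (7/4 + y)**2 (z(y) = ((1/2)*(-5 - 2)/(-2) + y)**2 = ((1/2)*(-1/2)*(-7) + y)**2 = (7/4 + y)**2)
D + p(22)*z(-29) = 132 + 0*((7 + 4*(-29))**2/16) = 132 + 0*((7 - 116)**2/16) = 132 + 0*((1/16)*(-109)**2) = 132 + 0*((1/16)*11881) = 132 + 0*(11881/16) = 132 + 0 = 132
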